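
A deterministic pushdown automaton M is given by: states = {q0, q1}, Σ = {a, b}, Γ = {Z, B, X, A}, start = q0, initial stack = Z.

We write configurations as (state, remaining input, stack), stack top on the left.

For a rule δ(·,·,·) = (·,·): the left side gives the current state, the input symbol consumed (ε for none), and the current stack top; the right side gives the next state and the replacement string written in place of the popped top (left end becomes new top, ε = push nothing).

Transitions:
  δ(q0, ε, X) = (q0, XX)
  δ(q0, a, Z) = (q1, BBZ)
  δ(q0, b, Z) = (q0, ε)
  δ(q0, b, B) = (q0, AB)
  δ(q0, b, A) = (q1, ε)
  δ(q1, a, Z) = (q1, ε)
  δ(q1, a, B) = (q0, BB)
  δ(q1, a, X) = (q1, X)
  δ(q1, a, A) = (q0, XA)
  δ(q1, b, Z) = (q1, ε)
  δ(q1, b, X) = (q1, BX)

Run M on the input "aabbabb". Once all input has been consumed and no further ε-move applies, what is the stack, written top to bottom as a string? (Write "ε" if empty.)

(q0, aabbabb, Z)
  read a, top Z: go to q1, push BBZ → (q1, abbabb, BBZ)
  read a, top B: go to q0, push BB → (q0, bbabb, BBBZ)
  read b, top B: go to q0, push AB → (q0, babb, ABBBZ)
  read b, top A: go to q1, push ε → (q1, abb, BBBZ)
  read a, top B: go to q0, push BB → (q0, bb, BBBBZ)
  read b, top B: go to q0, push AB → (q0, b, ABBBBZ)
  read b, top A: go to q1, push ε → (q1, ε, BBBBZ)
All input consumed in state q1 with stack BBBBZ.

BBBBZ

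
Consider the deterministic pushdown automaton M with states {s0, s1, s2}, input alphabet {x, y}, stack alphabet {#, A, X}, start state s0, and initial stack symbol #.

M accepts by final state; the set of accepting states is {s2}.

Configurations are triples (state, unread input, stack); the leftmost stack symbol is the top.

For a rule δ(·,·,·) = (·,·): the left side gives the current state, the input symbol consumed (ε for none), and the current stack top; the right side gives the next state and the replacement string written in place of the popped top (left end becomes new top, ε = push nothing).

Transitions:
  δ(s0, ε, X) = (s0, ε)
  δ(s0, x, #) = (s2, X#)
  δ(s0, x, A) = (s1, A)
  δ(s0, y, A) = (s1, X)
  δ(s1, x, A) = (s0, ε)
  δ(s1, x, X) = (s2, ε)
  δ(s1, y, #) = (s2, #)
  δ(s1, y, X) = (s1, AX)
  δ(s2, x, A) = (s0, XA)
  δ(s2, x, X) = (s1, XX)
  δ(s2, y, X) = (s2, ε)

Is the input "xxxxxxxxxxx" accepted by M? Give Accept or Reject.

(s0, xxxxxxxxxxx, #) ⊢ (s2, xxxxxxxxxx, X#) ⊢ (s1, xxxxxxxxx, XX#) ⊢ (s2, xxxxxxxx, X#) ⊢ (s1, xxxxxxx, XX#) ⊢ (s2, xxxxxx, X#) ⊢ (s1, xxxxx, XX#) ⊢ (s2, xxxx, X#) ⊢ (s1, xxx, XX#) ⊢ (s2, xx, X#) ⊢ (s1, x, XX#) ⊢ (s2, ε, X#)
All input consumed; state s2 ∈ F.

Accept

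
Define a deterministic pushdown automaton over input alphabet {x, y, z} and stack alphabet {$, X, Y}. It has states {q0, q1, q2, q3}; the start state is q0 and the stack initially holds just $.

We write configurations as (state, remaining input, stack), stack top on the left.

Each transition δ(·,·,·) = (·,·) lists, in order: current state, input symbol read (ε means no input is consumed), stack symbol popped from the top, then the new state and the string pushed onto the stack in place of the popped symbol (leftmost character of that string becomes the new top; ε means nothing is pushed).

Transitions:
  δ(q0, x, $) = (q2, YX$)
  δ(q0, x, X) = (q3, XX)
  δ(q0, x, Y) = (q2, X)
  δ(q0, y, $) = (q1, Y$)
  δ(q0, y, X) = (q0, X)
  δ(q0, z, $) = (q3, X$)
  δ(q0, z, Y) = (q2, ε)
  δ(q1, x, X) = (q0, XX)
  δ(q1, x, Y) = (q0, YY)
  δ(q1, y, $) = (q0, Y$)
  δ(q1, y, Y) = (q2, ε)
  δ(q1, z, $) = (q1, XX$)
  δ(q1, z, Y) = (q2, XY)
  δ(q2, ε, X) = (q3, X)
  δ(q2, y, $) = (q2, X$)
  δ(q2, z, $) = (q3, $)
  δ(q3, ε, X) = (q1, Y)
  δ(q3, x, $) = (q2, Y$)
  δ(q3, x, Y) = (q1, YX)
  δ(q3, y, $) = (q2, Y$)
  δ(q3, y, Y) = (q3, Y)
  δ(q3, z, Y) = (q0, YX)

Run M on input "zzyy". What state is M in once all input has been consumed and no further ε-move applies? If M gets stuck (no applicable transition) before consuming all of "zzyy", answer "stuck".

stuck

(q0, zzyy, $) ⊢ (q3, zyy, X$) ⊢ (q1, zyy, Y$) ⊢ (q2, yy, XY$) ⊢ (q3, yy, XY$) ⊢ (q1, yy, YY$) ⊢ (q2, y, Y$)
No transition for (q2, y, top Y); M blocks with input y remaining.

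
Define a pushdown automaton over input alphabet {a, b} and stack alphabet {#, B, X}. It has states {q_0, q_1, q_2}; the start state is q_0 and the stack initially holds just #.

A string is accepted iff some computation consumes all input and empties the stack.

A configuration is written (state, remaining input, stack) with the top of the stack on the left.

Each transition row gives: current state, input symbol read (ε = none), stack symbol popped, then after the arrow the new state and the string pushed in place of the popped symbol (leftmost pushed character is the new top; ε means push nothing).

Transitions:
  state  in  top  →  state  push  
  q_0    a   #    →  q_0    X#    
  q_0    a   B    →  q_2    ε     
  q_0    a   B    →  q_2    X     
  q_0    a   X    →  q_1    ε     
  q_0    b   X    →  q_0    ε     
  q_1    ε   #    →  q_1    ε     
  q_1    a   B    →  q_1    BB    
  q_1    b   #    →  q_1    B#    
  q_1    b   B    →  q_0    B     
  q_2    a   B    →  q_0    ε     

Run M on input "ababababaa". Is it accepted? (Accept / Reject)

Accept

One accepting computation: (q_0, ababababaa, #) ⊢ (q_0, babababaa, X#) ⊢ (q_0, abababaa, #) ⊢ (q_0, bababaa, X#) ⊢ (q_0, ababaa, #) ⊢ (q_0, babaa, X#) ⊢ (q_0, abaa, #) ⊢ (q_0, baa, X#) ⊢ (q_0, aa, #) ⊢ (q_0, a, X#) ⊢ (q_1, ε, #) ⊢ (q_1, ε, ε)
All input consumed and the stack is empty.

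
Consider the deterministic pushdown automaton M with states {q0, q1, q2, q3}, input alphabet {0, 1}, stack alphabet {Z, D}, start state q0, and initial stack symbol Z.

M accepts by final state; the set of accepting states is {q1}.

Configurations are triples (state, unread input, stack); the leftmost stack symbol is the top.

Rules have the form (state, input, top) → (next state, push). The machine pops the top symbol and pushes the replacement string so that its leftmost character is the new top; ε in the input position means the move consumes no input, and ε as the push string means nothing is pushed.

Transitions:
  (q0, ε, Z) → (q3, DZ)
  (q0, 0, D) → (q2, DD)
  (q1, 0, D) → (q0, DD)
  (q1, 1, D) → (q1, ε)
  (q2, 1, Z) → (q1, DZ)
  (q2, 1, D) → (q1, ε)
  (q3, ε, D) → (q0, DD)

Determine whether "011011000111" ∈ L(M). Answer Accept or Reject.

(q0, 011011000111, Z)
  ε-move, top Z: go to q3, push DZ → (q3, 011011000111, DZ)
  ε-move, top D: go to q0, push DD → (q0, 011011000111, DDZ)
  read 0, top D: go to q2, push DD → (q2, 11011000111, DDDZ)
  read 1, top D: go to q1, push ε → (q1, 1011000111, DDZ)
  read 1, top D: go to q1, push ε → (q1, 011000111, DZ)
  read 0, top D: go to q0, push DD → (q0, 11000111, DDZ)
No transition applies at (q0, 11000111, DDZ); input not fully consumed.

Reject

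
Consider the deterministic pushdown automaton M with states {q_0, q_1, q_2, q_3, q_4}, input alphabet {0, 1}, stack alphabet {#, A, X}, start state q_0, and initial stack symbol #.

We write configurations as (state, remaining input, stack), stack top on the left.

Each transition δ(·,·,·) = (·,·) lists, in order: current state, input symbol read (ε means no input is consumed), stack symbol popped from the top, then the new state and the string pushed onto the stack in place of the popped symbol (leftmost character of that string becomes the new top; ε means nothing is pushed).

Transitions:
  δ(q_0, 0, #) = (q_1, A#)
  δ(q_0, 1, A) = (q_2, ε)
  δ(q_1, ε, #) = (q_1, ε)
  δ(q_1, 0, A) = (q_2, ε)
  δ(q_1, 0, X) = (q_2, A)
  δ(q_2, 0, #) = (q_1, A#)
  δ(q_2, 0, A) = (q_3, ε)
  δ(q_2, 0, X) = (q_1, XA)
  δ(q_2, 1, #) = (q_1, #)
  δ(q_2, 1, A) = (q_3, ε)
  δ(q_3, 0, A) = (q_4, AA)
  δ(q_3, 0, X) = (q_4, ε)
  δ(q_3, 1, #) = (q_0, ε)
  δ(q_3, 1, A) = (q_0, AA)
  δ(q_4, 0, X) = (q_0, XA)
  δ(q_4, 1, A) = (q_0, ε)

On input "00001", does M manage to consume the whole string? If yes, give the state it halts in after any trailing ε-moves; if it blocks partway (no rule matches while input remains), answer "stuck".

q_1

(q_0, 00001, #) ⊢ (q_1, 0001, A#) ⊢ (q_2, 001, #) ⊢ (q_1, 01, A#) ⊢ (q_2, 1, #) ⊢ (q_1, ε, #) ⊢ (q_1, ε, ε)
All input consumed; M is in state q_1.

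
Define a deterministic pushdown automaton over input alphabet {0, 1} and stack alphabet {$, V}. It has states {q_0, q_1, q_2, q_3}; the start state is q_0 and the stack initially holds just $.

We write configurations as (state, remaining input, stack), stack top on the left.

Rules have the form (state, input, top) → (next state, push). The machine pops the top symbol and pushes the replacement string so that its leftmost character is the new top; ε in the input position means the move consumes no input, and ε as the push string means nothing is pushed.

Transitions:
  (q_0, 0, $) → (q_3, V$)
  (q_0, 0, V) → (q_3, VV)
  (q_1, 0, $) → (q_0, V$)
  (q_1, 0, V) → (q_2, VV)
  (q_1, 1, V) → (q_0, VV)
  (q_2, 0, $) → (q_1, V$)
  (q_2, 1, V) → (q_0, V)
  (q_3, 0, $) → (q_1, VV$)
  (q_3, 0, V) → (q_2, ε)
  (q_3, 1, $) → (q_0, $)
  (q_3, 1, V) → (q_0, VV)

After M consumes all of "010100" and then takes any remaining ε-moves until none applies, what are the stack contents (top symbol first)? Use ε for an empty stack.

(q_0, 010100, $) ⊢ (q_3, 10100, V$) ⊢ (q_0, 0100, VV$) ⊢ (q_3, 100, VVV$) ⊢ (q_0, 00, VVVV$) ⊢ (q_3, 0, VVVVV$) ⊢ (q_2, ε, VVVV$)
All input consumed in state q_2 with stack VVVV$.

VVVV$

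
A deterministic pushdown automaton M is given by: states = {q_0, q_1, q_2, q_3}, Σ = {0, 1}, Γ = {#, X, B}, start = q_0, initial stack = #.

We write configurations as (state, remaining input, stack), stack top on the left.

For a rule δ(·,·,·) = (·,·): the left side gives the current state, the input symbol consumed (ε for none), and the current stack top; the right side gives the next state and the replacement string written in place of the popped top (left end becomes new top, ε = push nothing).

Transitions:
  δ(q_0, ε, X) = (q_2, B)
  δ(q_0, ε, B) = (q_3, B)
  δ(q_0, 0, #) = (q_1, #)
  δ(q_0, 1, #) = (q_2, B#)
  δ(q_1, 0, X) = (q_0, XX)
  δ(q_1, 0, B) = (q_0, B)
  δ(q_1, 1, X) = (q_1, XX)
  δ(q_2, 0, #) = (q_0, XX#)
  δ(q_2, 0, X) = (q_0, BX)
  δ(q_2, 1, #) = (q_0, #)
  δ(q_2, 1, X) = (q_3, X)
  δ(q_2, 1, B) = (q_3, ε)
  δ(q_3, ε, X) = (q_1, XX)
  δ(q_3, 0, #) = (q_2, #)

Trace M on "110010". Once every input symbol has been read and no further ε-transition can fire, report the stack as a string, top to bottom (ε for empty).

(q_0, 110010, #)
  read 1, top #: go to q_2, push B# → (q_2, 10010, B#)
  read 1, top B: go to q_3, push ε → (q_3, 0010, #)
  read 0, top #: go to q_2, push # → (q_2, 010, #)
  read 0, top #: go to q_0, push XX# → (q_0, 10, XX#)
  ε-move, top X: go to q_2, push B → (q_2, 10, BX#)
  read 1, top B: go to q_3, push ε → (q_3, 0, X#)
  ε-move, top X: go to q_1, push XX → (q_1, 0, XX#)
  read 0, top X: go to q_0, push XX → (q_0, ε, XXX#)
  ε-move, top X: go to q_2, push B → (q_2, ε, BXX#)
All input consumed in state q_2 with stack BXX#.

BXX#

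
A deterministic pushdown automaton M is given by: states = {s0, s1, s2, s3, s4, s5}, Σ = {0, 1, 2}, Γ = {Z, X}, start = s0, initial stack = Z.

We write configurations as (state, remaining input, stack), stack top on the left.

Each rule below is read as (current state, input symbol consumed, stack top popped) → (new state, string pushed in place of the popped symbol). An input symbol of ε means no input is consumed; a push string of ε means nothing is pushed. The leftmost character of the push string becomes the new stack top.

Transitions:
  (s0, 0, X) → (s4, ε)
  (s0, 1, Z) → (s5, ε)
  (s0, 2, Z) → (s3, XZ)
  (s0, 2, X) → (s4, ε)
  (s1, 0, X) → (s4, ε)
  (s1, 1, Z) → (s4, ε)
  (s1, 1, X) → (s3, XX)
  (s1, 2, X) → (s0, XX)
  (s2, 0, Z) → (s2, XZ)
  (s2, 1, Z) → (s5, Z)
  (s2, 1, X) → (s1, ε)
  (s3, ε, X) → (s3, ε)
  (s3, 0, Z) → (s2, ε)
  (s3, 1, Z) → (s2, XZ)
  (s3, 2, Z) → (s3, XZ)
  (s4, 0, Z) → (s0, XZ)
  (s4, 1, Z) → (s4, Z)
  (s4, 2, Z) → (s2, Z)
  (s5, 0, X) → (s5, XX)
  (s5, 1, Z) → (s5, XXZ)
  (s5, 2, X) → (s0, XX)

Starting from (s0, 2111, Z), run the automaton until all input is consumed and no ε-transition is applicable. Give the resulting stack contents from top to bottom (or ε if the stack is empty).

(s0, 2111, Z)
  read 2, top Z: go to s3, push XZ → (s3, 111, XZ)
  ε-move, top X: go to s3, push ε → (s3, 111, Z)
  read 1, top Z: go to s2, push XZ → (s2, 11, XZ)
  read 1, top X: go to s1, push ε → (s1, 1, Z)
  read 1, top Z: go to s4, push ε → (s4, ε, ε)
All input consumed in state s4 with stack ε.

ε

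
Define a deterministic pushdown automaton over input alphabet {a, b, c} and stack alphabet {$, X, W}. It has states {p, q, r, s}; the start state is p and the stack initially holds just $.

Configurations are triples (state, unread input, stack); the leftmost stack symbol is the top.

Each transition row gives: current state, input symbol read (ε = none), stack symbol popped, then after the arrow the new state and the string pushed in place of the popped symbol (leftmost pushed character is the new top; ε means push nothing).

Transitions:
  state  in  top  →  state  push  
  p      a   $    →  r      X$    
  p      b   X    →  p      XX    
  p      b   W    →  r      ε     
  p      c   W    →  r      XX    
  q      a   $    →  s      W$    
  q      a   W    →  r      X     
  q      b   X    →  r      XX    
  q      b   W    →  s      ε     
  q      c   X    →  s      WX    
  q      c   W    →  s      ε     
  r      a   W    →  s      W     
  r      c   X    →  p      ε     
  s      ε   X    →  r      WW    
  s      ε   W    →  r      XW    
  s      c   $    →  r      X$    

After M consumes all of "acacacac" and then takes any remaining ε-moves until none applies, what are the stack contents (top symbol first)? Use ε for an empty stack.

$

(p, acacacac, $)
  read a, top $: go to r, push X$ → (r, cacacac, X$)
  read c, top X: go to p, push ε → (p, acacac, $)
  read a, top $: go to r, push X$ → (r, cacac, X$)
  read c, top X: go to p, push ε → (p, acac, $)
  read a, top $: go to r, push X$ → (r, cac, X$)
  read c, top X: go to p, push ε → (p, ac, $)
  read a, top $: go to r, push X$ → (r, c, X$)
  read c, top X: go to p, push ε → (p, ε, $)
All input consumed in state p with stack $.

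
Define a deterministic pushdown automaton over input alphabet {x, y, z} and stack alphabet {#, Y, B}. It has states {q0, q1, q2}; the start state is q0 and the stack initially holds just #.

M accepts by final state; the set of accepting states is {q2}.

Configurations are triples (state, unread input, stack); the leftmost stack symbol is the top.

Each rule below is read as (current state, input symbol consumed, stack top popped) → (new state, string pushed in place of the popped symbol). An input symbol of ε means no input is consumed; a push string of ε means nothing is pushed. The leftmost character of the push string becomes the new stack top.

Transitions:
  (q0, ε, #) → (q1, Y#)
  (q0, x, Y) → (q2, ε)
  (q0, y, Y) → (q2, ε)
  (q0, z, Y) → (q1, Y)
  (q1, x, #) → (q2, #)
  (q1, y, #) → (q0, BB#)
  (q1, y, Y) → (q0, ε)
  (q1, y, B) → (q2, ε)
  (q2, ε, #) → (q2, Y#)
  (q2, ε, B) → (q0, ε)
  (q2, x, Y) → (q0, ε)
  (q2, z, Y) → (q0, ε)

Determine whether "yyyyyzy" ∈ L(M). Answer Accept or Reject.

Reject

(q0, yyyyyzy, #)
  ε-move, top #: go to q1, push Y# → (q1, yyyyyzy, Y#)
  read y, top Y: go to q0, push ε → (q0, yyyyzy, #)
  ε-move, top #: go to q1, push Y# → (q1, yyyyzy, Y#)
  read y, top Y: go to q0, push ε → (q0, yyyzy, #)
  ε-move, top #: go to q1, push Y# → (q1, yyyzy, Y#)
  read y, top Y: go to q0, push ε → (q0, yyzy, #)
  ε-move, top #: go to q1, push Y# → (q1, yyzy, Y#)
  read y, top Y: go to q0, push ε → (q0, yzy, #)
  ε-move, top #: go to q1, push Y# → (q1, yzy, Y#)
  read y, top Y: go to q0, push ε → (q0, zy, #)
  ε-move, top #: go to q1, push Y# → (q1, zy, Y#)
No transition applies at (q1, zy, Y#); input not fully consumed.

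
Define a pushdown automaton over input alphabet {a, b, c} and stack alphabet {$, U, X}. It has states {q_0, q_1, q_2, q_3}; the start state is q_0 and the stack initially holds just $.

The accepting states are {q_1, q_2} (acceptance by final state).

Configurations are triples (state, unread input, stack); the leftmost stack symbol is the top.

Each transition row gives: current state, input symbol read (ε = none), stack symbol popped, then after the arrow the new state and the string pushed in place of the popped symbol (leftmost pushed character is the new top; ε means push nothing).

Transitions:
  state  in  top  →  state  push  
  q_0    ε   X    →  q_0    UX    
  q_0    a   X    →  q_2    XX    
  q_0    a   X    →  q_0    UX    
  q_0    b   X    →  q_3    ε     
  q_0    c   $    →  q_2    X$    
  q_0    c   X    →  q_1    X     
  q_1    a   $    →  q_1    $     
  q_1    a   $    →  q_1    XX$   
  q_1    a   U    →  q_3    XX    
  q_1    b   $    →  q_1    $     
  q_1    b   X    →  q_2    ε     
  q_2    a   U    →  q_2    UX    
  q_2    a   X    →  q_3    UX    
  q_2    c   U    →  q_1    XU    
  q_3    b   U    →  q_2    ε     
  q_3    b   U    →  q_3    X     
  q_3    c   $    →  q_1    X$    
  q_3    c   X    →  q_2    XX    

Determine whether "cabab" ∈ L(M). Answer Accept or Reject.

One accepting computation: (q_0, cabab, $) ⊢ (q_2, abab, X$) ⊢ (q_3, bab, UX$) ⊢ (q_2, ab, X$) ⊢ (q_3, b, UX$) ⊢ (q_2, ε, X$)
All input consumed and state q_2 ∈ F.

Accept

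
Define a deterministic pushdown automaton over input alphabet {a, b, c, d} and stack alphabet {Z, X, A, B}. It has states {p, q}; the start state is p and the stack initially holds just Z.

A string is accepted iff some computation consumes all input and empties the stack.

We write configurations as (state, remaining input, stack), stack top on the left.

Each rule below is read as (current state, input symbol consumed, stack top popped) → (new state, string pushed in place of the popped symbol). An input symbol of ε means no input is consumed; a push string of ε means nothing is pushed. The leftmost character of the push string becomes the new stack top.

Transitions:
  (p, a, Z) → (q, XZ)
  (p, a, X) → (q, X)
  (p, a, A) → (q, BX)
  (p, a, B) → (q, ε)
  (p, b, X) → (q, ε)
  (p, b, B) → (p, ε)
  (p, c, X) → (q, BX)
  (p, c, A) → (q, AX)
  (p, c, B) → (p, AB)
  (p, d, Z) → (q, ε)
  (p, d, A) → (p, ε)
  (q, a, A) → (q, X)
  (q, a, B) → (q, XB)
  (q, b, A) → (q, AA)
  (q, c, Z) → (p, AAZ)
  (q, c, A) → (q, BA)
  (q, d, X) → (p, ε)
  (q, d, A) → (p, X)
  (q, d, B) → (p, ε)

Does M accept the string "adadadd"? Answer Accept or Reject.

Accept

(p, adadadd, Z) ⊢ (q, dadadd, XZ) ⊢ (p, adadd, Z) ⊢ (q, dadd, XZ) ⊢ (p, add, Z) ⊢ (q, dd, XZ) ⊢ (p, d, Z) ⊢ (q, ε, ε)
All input consumed and the stack is empty.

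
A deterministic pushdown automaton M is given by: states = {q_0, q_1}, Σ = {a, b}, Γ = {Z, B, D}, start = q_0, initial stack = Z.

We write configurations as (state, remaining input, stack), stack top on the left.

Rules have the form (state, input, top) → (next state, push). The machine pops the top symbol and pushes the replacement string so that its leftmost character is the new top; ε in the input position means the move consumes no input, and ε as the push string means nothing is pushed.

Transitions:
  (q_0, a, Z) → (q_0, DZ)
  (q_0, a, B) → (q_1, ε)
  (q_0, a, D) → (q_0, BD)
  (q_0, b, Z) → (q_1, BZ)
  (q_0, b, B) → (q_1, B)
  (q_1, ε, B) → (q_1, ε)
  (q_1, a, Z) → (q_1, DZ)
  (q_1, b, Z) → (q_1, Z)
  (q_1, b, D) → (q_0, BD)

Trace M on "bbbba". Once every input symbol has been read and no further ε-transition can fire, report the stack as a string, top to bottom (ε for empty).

(q_0, bbbba, Z)
  read b, top Z: go to q_1, push BZ → (q_1, bbba, BZ)
  ε-move, top B: go to q_1, push ε → (q_1, bbba, Z)
  read b, top Z: go to q_1, push Z → (q_1, bba, Z)
  read b, top Z: go to q_1, push Z → (q_1, ba, Z)
  read b, top Z: go to q_1, push Z → (q_1, a, Z)
  read a, top Z: go to q_1, push DZ → (q_1, ε, DZ)
All input consumed in state q_1 with stack DZ.

DZ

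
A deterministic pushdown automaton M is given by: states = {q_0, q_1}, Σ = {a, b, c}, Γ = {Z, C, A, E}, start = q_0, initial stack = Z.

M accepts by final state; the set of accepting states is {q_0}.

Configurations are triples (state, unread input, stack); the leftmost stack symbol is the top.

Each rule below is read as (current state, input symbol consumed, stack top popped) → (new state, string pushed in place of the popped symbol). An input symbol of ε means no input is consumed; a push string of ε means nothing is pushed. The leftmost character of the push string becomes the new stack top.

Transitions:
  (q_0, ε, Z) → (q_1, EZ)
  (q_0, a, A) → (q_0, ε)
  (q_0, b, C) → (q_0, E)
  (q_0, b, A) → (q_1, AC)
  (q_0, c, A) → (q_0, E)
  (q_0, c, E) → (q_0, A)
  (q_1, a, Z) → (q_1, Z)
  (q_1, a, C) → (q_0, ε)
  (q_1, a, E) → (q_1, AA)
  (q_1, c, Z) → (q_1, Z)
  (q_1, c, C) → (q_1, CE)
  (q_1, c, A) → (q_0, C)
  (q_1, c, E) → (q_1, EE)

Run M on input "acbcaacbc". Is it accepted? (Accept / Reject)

(q_0, acbcaacbc, Z)
  ε-move, top Z: go to q_1, push EZ → (q_1, acbcaacbc, EZ)
  read a, top E: go to q_1, push AA → (q_1, cbcaacbc, AAZ)
  read c, top A: go to q_0, push C → (q_0, bcaacbc, CAZ)
  read b, top C: go to q_0, push E → (q_0, caacbc, EAZ)
  read c, top E: go to q_0, push A → (q_0, aacbc, AAZ)
  read a, top A: go to q_0, push ε → (q_0, acbc, AZ)
  read a, top A: go to q_0, push ε → (q_0, cbc, Z)
  ε-move, top Z: go to q_1, push EZ → (q_1, cbc, EZ)
  read c, top E: go to q_1, push EE → (q_1, bc, EEZ)
No transition applies at (q_1, bc, EEZ); input not fully consumed.

Reject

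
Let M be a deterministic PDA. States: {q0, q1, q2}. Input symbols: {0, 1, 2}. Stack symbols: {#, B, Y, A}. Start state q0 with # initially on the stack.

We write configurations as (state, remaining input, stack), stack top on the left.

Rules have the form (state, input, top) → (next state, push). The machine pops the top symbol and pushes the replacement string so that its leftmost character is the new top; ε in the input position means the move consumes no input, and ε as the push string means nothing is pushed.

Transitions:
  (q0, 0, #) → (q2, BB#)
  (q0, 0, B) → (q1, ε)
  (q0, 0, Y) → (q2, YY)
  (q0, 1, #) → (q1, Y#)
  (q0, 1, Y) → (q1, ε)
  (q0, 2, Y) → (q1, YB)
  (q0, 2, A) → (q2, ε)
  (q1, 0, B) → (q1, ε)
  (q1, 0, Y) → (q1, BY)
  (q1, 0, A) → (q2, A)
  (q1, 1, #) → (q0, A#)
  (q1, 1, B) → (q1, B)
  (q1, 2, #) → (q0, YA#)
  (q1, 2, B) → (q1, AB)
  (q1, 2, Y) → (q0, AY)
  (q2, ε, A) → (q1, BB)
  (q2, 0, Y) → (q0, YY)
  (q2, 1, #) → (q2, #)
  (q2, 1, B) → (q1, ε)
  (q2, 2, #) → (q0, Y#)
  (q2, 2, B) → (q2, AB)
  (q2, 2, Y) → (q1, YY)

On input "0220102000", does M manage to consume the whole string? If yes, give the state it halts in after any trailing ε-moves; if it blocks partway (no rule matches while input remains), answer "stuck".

(q0, 0220102000, #) ⊢ (q2, 220102000, BB#) ⊢ (q2, 20102000, ABB#) ⊢ (q1, 20102000, BBBB#) ⊢ (q1, 0102000, ABBBB#) ⊢ (q2, 102000, ABBBB#) ⊢ (q1, 102000, BBBBBB#) ⊢ (q1, 02000, BBBBBB#) ⊢ (q1, 2000, BBBBB#) ⊢ (q1, 000, ABBBBB#) ⊢ (q2, 00, ABBBBB#) ⊢ (q1, 00, BBBBBBB#) ⊢ (q1, 0, BBBBBB#) ⊢ (q1, ε, BBBBB#)
All input consumed; M is in state q1.

q1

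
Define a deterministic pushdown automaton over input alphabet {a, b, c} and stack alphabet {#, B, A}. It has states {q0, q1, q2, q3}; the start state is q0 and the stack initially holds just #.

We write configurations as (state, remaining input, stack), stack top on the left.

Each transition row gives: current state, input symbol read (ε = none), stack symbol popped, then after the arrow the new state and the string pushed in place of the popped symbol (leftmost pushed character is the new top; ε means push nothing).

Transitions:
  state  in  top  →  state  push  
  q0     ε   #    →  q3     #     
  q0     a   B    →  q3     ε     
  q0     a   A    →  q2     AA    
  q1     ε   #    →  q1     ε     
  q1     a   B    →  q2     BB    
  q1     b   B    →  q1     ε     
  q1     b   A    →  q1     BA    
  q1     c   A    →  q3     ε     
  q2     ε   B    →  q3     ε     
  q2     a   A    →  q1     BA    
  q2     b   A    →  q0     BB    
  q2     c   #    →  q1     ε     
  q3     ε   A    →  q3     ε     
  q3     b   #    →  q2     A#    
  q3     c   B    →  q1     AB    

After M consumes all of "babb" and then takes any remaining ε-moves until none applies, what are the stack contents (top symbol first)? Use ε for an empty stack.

BA#

(q0, babb, #)
  ε-move, top #: go to q3, push # → (q3, babb, #)
  read b, top #: go to q2, push A# → (q2, abb, A#)
  read a, top A: go to q1, push BA → (q1, bb, BA#)
  read b, top B: go to q1, push ε → (q1, b, A#)
  read b, top A: go to q1, push BA → (q1, ε, BA#)
All input consumed in state q1 with stack BA#.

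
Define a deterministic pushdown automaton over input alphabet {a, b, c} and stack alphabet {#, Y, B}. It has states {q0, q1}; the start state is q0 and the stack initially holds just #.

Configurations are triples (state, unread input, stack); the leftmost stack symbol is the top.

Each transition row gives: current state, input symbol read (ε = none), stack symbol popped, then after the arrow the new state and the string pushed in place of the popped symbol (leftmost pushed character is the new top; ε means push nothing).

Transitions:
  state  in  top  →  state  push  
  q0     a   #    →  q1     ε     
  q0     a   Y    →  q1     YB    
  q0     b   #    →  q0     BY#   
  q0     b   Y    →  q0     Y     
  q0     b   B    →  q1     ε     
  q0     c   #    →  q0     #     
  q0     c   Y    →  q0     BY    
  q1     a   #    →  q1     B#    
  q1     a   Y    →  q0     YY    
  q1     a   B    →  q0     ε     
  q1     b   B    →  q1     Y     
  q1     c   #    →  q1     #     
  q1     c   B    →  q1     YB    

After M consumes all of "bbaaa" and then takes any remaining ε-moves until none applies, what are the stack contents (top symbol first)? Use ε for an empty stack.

(q0, bbaaa, #)
  read b, top #: go to q0, push BY# → (q0, baaa, BY#)
  read b, top B: go to q1, push ε → (q1, aaa, Y#)
  read a, top Y: go to q0, push YY → (q0, aa, YY#)
  read a, top Y: go to q1, push YB → (q1, a, YBY#)
  read a, top Y: go to q0, push YY → (q0, ε, YYBY#)
All input consumed in state q0 with stack YYBY#.

YYBY#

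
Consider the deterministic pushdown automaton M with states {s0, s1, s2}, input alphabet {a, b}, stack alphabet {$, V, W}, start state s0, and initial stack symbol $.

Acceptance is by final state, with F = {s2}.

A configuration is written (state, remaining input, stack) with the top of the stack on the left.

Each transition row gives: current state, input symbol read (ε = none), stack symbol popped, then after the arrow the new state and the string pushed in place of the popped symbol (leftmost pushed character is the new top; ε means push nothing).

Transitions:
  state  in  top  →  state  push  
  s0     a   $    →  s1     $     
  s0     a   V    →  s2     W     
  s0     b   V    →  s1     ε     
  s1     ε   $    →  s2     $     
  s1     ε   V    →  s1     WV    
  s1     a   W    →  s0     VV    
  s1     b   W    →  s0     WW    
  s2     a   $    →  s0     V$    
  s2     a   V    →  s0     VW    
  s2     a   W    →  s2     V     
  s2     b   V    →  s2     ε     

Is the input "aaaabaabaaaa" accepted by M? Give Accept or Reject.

Reject

(s0, aaaabaabaaaa, $)
  read a, top $: go to s1, push $ → (s1, aaabaabaaaa, $)
  ε-move, top $: go to s2, push $ → (s2, aaabaabaaaa, $)
  read a, top $: go to s0, push V$ → (s0, aabaabaaaa, V$)
  read a, top V: go to s2, push W → (s2, abaabaaaa, W$)
  read a, top W: go to s2, push V → (s2, baabaaaa, V$)
  read b, top V: go to s2, push ε → (s2, aabaaaa, $)
  read a, top $: go to s0, push V$ → (s0, abaaaa, V$)
  read a, top V: go to s2, push W → (s2, baaaa, W$)
No transition applies at (s2, baaaa, W$); input not fully consumed.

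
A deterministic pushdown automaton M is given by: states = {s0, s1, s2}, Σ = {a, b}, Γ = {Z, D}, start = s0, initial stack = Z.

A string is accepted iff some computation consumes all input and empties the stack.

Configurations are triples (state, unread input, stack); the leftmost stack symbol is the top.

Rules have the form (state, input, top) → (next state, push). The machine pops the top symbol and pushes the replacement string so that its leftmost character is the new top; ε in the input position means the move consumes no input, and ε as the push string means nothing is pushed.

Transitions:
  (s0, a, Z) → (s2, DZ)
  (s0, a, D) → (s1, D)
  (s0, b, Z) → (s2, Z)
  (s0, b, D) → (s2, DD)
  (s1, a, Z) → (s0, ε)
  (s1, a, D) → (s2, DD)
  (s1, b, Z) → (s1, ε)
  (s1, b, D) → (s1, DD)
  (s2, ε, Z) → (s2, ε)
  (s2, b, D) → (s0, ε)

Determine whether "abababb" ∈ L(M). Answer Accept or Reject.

(s0, abababb, Z) ⊢ (s2, bababb, DZ) ⊢ (s0, ababb, Z) ⊢ (s2, babb, DZ) ⊢ (s0, abb, Z) ⊢ (s2, bb, DZ) ⊢ (s0, b, Z) ⊢ (s2, ε, Z) ⊢ (s2, ε, ε)
All input consumed and the stack is empty.

Accept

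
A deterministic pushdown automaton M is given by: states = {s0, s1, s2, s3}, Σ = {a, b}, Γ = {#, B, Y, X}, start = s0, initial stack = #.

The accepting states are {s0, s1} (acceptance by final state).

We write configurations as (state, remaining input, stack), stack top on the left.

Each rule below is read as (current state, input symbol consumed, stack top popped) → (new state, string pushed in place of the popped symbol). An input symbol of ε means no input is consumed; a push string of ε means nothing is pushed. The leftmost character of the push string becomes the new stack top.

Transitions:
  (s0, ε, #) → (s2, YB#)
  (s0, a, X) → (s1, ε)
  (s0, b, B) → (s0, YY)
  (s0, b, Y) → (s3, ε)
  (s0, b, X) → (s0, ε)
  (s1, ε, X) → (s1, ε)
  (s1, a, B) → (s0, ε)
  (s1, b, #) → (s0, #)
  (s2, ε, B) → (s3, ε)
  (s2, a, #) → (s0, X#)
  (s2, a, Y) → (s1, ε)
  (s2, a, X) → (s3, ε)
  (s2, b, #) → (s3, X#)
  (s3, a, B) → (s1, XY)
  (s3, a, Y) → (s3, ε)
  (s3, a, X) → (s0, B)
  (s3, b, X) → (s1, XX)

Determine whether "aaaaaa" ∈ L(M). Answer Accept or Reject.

(s0, aaaaaa, #)
  ε-move, top #: go to s2, push YB# → (s2, aaaaaa, YB#)
  read a, top Y: go to s1, push ε → (s1, aaaaa, B#)
  read a, top B: go to s0, push ε → (s0, aaaa, #)
  ε-move, top #: go to s2, push YB# → (s2, aaaa, YB#)
  read a, top Y: go to s1, push ε → (s1, aaa, B#)
  read a, top B: go to s0, push ε → (s0, aa, #)
  ε-move, top #: go to s2, push YB# → (s2, aa, YB#)
  read a, top Y: go to s1, push ε → (s1, a, B#)
  read a, top B: go to s0, push ε → (s0, ε, #)
All input consumed; state s0 ∈ F.

Accept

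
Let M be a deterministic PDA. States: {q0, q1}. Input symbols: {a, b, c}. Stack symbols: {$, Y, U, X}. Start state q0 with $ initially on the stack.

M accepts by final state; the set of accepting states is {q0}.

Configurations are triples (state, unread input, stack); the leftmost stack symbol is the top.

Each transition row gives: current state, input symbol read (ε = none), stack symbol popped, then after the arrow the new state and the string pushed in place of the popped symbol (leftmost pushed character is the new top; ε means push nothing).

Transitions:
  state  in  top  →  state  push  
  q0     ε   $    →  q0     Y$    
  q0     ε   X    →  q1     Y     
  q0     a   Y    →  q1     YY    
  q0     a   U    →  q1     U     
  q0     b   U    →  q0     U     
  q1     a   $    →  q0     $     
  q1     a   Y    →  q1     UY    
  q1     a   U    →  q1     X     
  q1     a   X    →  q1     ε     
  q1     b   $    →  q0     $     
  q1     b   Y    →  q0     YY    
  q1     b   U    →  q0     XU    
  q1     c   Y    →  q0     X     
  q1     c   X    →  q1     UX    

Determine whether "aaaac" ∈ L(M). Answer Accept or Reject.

(q0, aaaac, $)
  ε-move, top $: go to q0, push Y$ → (q0, aaaac, Y$)
  read a, top Y: go to q1, push YY → (q1, aaac, YY$)
  read a, top Y: go to q1, push UY → (q1, aac, UYY$)
  read a, top U: go to q1, push X → (q1, ac, XYY$)
  read a, top X: go to q1, push ε → (q1, c, YY$)
  read c, top Y: go to q0, push X → (q0, ε, XY$)
All input consumed; state q0 ∈ F.

Accept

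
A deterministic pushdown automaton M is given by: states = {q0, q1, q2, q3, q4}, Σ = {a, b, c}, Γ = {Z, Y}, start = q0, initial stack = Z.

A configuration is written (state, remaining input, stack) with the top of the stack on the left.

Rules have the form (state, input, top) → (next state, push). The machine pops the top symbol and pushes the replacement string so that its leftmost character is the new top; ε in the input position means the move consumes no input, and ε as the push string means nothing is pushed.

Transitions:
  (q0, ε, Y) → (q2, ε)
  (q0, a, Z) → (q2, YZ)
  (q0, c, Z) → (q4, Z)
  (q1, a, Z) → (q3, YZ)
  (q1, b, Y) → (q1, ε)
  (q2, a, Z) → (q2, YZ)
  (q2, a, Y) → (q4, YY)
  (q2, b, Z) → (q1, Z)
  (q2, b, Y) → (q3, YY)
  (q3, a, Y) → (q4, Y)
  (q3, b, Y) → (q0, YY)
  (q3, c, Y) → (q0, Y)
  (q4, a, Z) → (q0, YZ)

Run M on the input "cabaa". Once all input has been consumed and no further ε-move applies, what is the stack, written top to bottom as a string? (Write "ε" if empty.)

(q0, cabaa, Z)
  read c, top Z: go to q4, push Z → (q4, abaa, Z)
  read a, top Z: go to q0, push YZ → (q0, baa, YZ)
  ε-move, top Y: go to q2, push ε → (q2, baa, Z)
  read b, top Z: go to q1, push Z → (q1, aa, Z)
  read a, top Z: go to q3, push YZ → (q3, a, YZ)
  read a, top Y: go to q4, push Y → (q4, ε, YZ)
All input consumed in state q4 with stack YZ.

YZ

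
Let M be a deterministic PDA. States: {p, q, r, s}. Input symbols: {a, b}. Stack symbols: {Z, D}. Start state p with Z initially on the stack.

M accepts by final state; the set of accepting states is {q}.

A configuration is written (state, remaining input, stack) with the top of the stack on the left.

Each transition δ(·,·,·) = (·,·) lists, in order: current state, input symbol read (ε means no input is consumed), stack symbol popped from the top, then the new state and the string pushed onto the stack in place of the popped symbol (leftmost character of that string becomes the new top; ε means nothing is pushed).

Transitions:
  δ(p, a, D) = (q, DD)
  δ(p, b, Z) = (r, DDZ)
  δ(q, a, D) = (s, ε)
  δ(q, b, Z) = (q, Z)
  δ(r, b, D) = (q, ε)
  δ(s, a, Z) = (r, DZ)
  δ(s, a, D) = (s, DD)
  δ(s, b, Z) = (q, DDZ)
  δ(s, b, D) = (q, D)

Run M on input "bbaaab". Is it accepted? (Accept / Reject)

Reject

(p, bbaaab, Z)
  read b, top Z: go to r, push DDZ → (r, baaab, DDZ)
  read b, top D: go to q, push ε → (q, aaab, DZ)
  read a, top D: go to s, push ε → (s, aab, Z)
  read a, top Z: go to r, push DZ → (r, ab, DZ)
No transition applies at (r, ab, DZ); input not fully consumed.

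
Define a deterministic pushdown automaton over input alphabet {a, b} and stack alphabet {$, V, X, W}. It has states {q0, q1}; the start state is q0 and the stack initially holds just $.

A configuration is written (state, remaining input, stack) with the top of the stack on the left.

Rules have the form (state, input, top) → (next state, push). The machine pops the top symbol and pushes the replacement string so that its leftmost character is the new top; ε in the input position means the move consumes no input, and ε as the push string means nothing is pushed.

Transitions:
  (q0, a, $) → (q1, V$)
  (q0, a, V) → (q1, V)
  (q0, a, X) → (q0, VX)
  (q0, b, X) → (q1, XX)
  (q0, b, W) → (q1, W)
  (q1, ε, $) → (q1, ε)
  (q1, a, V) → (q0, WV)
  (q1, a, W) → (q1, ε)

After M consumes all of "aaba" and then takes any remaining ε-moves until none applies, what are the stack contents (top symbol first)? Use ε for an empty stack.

V$

(q0, aaba, $) ⊢ (q1, aba, V$) ⊢ (q0, ba, WV$) ⊢ (q1, a, WV$) ⊢ (q1, ε, V$)
All input consumed in state q1 with stack V$.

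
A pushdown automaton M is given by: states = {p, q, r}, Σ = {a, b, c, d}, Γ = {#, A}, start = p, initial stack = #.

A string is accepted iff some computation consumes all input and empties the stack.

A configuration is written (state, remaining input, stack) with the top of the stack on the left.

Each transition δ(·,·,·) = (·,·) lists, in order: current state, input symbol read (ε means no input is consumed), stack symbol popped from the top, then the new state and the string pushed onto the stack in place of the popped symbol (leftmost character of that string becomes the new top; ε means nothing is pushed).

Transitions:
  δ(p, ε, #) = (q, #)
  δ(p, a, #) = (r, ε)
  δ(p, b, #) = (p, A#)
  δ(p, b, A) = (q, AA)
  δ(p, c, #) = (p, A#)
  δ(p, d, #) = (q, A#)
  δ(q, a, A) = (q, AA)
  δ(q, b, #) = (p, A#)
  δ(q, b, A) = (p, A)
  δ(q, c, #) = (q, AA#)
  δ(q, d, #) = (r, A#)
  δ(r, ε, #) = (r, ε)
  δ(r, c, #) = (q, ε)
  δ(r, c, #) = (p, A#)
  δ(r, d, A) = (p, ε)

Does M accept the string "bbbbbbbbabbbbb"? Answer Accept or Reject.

Reject

No computation consumes all input and empties the stack.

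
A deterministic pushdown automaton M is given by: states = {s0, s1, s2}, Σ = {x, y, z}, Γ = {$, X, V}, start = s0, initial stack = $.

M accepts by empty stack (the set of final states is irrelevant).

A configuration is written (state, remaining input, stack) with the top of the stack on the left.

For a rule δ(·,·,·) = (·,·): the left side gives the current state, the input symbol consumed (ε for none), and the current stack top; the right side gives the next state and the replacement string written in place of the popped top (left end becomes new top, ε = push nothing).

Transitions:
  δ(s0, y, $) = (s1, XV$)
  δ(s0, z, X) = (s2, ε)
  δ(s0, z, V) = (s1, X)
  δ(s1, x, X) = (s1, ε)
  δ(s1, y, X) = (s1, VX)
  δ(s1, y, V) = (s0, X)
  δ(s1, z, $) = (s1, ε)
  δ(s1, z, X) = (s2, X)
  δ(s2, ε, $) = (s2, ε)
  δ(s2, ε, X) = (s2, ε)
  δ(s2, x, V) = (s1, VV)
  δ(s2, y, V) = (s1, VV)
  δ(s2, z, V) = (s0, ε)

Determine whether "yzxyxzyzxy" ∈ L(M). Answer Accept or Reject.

(s0, yzxyxzyzxy, $)
  read y, top $: go to s1, push XV$ → (s1, zxyxzyzxy, XV$)
  read z, top X: go to s2, push X → (s2, xyxzyzxy, XV$)
  ε-move, top X: go to s2, push ε → (s2, xyxzyzxy, V$)
  read x, top V: go to s1, push VV → (s1, yxzyzxy, VV$)
  read y, top V: go to s0, push X → (s0, xzyzxy, XV$)
No transition applies at (s0, xzyzxy, XV$); input not fully consumed.

Reject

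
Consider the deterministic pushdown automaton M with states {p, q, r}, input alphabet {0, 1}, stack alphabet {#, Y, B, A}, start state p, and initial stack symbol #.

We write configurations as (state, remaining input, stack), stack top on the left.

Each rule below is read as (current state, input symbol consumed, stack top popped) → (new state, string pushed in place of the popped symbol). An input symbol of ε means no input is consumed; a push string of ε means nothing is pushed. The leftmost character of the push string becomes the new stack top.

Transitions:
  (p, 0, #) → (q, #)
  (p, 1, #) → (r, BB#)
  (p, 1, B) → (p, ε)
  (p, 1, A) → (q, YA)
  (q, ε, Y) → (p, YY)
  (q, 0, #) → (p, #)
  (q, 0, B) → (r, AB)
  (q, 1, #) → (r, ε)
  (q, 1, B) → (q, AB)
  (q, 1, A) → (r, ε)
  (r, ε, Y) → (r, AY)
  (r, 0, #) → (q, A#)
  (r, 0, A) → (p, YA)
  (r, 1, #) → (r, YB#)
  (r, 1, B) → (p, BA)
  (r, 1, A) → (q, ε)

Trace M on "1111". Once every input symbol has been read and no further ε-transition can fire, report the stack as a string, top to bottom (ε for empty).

(p, 1111, #)
  read 1, top #: go to r, push BB# → (r, 111, BB#)
  read 1, top B: go to p, push BA → (p, 11, BAB#)
  read 1, top B: go to p, push ε → (p, 1, AB#)
  read 1, top A: go to q, push YA → (q, ε, YAB#)
  ε-move, top Y: go to p, push YY → (p, ε, YYAB#)
All input consumed in state p with stack YYAB#.

YYAB#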